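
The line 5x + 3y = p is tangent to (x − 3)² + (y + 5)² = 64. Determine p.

p = ±8√34

The line touches the circle iff its distance from (3, −5) is 8:
|5·3 + 3·(−5) − p| / √34 = 8
|p| = 8√34.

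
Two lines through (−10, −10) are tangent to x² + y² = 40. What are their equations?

A line y − (−10) = m(x − (−10)) is tangent when its distance from (0, 0) is 2√10:
[m·(10) − (10)]² = 40(m² + 1)
3m² − 10m + 3 = 0, so m = 1/3 or m = 3.
With m = 1/3: x − 3y = 20. With m = 3: 3x − y = −20.

x − 3y = 20 and 3x − y = −20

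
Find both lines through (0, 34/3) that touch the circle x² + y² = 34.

Write the tangent as mx − y + (34/3 − m·(0)) = 0 and set its distance from the centre to √34:
(0m − (−34/3))² = 34(m² + 1)
9m² − 25 = 0, so m = 5/3 or m = −5/3.
Through (0, 34/3) these give 5x − 3y = −34 and 5x + 3y = 34.

5x − 3y = −34 and 5x + 3y = 34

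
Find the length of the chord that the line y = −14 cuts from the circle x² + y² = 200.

Substitute y = −14:
x² − 4 = 0
x = 2 or x = −2, giving (2, −14) and (−2, −14).
Chord length = distance between (2, −14) and (−2, −14) = √16 = 4.

4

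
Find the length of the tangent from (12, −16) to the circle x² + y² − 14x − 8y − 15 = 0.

√345

With centre O = (7, 4), |OP|² = 425 and r² = 80.
By the tangent–radius right angle, tangent length = √(|PO|² − r²) = √345.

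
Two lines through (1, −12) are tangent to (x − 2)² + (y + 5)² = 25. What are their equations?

Let a tangent through (1, −12) have slope m. Its distance from (2, −5) must equal 5:
(1m − (7))² = 25(m² + 1)
12m² + 7m − 12 = 0, so m = 3/4 or m = −4/3.
Through (1, −12) these give 3x − 4y = 51 and 4x + 3y = −32.

3x − 4y = 51 and 4x + 3y = −32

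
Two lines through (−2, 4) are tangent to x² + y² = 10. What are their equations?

x + 3y = 10 and 3x − y = −10

Write the tangent as mx − y + (4 − m·(−2)) = 0 and set its distance from the centre to √10:
[m·(2) − (−4)]² = 10(m² + 1)
3m² − 8m − 3 = 0, so m = −1/3 or m = 3.
With m = −1/3: x + 3y = 10. With m = 3: 3x − y = −10.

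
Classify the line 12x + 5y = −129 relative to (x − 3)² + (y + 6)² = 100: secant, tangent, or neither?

neither

d² = (12·3 + 5·(−6) − (−129))²/169 = 18225/169; r² = 100.
Since d² > r², the line lies outside the circle.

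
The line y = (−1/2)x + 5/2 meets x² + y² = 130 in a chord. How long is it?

From the line, y = (5 − x)/2. Substituting:
5x² − 10x − 495 = 0  ⟹  x² − 2x − 99 = 0
x = 11 or x = −9, giving (11, −3) and (−9, 7).
Chord length = distance between (11, −3) and (−9, 7) = √500 = 10√5.

10√5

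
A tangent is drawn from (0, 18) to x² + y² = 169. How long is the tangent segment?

Centre (0, 0), r² = 169. |PO|² = (0)² + (18)² = 324.
By the tangent–radius right angle, tangent length = √(|PO|² − r²) = √155.

√155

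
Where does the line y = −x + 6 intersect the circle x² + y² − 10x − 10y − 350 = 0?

From the line, y = −x + 6. Substituting:
2x² − 12x − 374 = 0  ⟹  x² − 6x − 187 = 0
x = 17 or x = −11, giving (17, −11) and (−11, 17).

(−11, 17) and (17, −11)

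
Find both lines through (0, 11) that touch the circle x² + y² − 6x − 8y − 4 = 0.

Write the tangent as mx − y + (11 − m·(0)) = 0 and set its distance from the centre to √29:
[m·(3) − (−7)]² = 29(m² + 1)
10m² − 21m − 10 = 0, so m = 5/2 or m = −2/5.
With m = 5/2: 5x − 2y = −22. With m = −2/5: 2x + 5y = 55.

5x − 2y = −22 and 2x + 5y = 55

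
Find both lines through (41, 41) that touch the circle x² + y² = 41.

A line y − (41) = m(x − (41)) is tangent when its distance from (0, 0) is √41:
[m·(−41) − (−41)]² = 41(m² + 1)
20m² − 41m + 20 = 0, so m = 5/4 or m = 4/5.
Through (41, 41) these give 5x − 4y = 41 and 4x − 5y = −41.

5x − 4y = 41 and 4x − 5y = −41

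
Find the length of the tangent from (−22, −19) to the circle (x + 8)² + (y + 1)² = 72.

With centre O = (−8, −1), |OP|² = 520 and r² = 72.
Power of the point: PT² = |PO|² − r² = 448, so PT = 8√7.

8√7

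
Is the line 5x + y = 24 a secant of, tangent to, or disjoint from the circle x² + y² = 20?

d² = (5·0 + 1·0 − (24))²/26 = 288/13; r² = 20.
Since d² > r², the line lies outside the circle.

disjoint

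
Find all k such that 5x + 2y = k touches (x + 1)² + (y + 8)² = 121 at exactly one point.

For a tangent, require d(centre, line) = r = 11.
|5·(−1) + 2·(−8) − k| / √29 = 11
|k − (−21)| = 11√29.

k = −21 ± 11√29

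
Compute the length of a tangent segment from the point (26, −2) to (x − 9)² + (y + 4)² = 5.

With centre O = (9, −4), |OP|² = 293 and r² = 5.
By the tangent–radius right angle, tangent length = √(|PO|² − r²) = √288 = 12√2.

12√2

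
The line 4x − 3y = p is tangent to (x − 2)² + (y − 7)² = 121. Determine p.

The line touches the circle iff its distance from (2, 7) is 11:
|4·2 − 3·7 − p| / √25 = 11
|p − (−13)| = 11·5, so p = 42 or p = −68.

p = −68 or p = 42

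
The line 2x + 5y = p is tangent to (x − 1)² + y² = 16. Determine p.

p = 2 ± 4√29

For a tangent, require d(centre, line) = r = 4.
|2·1 + 5·0 − p| / √29 = 4
|p − (2)| = 4√29.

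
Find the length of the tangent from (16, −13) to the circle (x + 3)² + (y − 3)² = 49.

2√142

The centre is (−3, 3) and r = 7. The square of the distance from P to the centre is 361 + 256 = 617.
The tangent meets the radius at right angles, so tangent² = |PO|² − r² = 617 − 49 = 568.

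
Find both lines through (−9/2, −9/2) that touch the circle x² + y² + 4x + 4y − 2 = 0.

A line y − (−9/2) = m(x − (−9/2)) is tangent when its distance from (−2, −2) is √10:
[m·(5/2) − (5/2)]² = 10(m² + 1)
3m² + 10m + 3 = 0, so m = −3 or m = −1/3.
Through (−9/2, −9/2) these give 3x + y = −18 and x + 3y = −18.

3x + y = −18 and x + 3y = −18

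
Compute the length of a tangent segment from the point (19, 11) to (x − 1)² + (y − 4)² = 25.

2√87

Centre (1, 4), r² = 25. |PO|² = (18)² + (7)² = 373.
The tangent meets the radius at right angles, so tangent² = |PO|² − r² = 373 − 25 = 348.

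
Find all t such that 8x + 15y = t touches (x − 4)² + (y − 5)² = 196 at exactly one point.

t = −131 or t = 345

The line touches the circle iff its distance from (4, 5) is 14:
|8·4 + 15·5 − t| / √289 = 14
|t − (107)| = 14·17, so t = 345 or t = −131.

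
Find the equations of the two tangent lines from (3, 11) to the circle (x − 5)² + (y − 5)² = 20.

2x − y = −5 and x + 2y = 25

A line y − (11) = m(x − (3)) is tangent when its distance from (5, 5) is 2√5:
[m·(2) − (−6)]² = 20(m² + 1)
2m² − 3m − 2 = 0, so m = 2 or m = −1/2.
With m = 2: 2x − y = −5. With m = −1/2: x + 2y = 25.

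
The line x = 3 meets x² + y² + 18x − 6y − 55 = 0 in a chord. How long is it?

2

The line gives x = 3. Substituting into the circle:
y² − 6y + 8 = 0
y = 4 or y = 2, giving (3, 4) and (3, 2).
Chord length = distance between (3, 4) and (3, 2) = √4 = 2.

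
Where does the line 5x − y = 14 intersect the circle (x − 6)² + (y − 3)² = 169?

Substitute y = 5x − 14:
26x² − 182x + 156 = 0  ⟹  x² − 7x + 6 = 0
x = 6 or x = 1, giving (6, 16) and (1, −9).

(1, −9) and (6, 16)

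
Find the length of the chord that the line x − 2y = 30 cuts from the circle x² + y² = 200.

Express y = (−30 + x)/2 and substitute into the circle:
5x² − 60x + 100 = 0  ⟹  x² − 12x + 20 = 0
x = 10 or x = 2, giving (10, −10) and (2, −14).
Chord length = distance between (10, −10) and (2, −14) = √80 = 4√5.

4√5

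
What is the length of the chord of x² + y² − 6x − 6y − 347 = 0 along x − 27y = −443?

√730

Substitute y = (443 + x)/27:
730x² − 3650x − 128480 = 0  ⟹  x² − 5x − 176 = 0
x = 16 or x = −11, giving (16, 17) and (−11, 16).
|(16, 17) − (−11, 16)| = √((27)² + (1)²) = √730.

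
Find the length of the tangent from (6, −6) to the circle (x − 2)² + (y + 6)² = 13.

√3

The centre is (2, −6) and r = √13. The square of the distance from P to the centre is 16 + 0 = 16.
Power of the point: PT² = |PO|² − r² = 3, so PT = √3.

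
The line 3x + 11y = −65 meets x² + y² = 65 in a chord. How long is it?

Centre (0, 0), r² = 65. Perpendicular distance d from centre to line = |65| / √130 = 65/√130.
Half the chord is √(r² − d²) = √(65/2), so the full chord is √130.

√130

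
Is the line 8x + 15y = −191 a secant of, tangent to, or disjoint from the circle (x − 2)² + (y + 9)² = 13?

Substituting the line into the circle gives 289x² − 4x + 1111 = 0.
Δ = 16 − 1284316 = −1284300.
No real roots: the line does not meet the circle.

disjoint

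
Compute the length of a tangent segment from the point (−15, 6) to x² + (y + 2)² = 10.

3√31

With centre O = (0, −2), |OP|² = 289 and r² = 10.
By the tangent–radius right angle, tangent length = √(|PO|² − r²) = √279 = 3√31.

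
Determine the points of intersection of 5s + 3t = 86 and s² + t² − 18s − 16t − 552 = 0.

From the line, t = (86 − 5s)/3. Substituting:
34s² − 782s − 1700 = 0  ⟹  s² − 23s − 50 = 0
s = 25 or s = −2, giving (25, −13) and (−2, 32).

(−2, 32) and (25, −13)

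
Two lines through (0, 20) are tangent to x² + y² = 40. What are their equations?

Write the tangent as mx − y + (20 − m·(0)) = 0 and set its distance from the centre to 2√10:
(0m − (−20))² = 40(m² + 1)
m² − 9 = 0, so m = −3 or m = 3.
With m = −3: 3x + y = 20. With m = 3: 3x − y = −20.

3x + y = 20 and 3x − y = −20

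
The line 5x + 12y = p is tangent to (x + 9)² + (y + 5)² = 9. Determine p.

The line touches the circle iff its distance from (−9, −5) is 3:
|5·(−9) + 12·(−5) − p| / √169 = 3
|p − (−105)| = 3·13, so p = −66 or p = −144.

p = −144 or p = −66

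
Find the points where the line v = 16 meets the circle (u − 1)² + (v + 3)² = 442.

From the line, v = 16. Substituting:
u² − 2u − 80 = 0
u = 10 or u = −8, giving (10, 16) and (−8, 16).

(−8, 16) and (10, 16)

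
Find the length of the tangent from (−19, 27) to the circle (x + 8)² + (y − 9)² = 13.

12√3

With centre O = (−8, 9), |OP|² = 445 and r² = 13.
By the tangent–radius right angle, tangent length = √(|PO|² − r²) = √432 = 12√3.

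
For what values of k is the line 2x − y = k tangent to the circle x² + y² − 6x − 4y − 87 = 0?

Tangency holds when the distance from the centre (3, 2) to the line equals the radius 10:
|2·3 − 1·2 − k| / √5 = 10
|k − (4)| = 10√5.

k = 4 ± 10√5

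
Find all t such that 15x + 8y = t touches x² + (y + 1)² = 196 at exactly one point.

For a tangent, require d(centre, line) = r = 14.
|15·0 + 8·(−1) − t| / √289 = 14
|t − (−8)| = 14·17, so t = 230 or t = −246.

t = −246 or t = 230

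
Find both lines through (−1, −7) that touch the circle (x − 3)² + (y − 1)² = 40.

3x + y = −10 and x − 3y = 20

A line y − (−7) = m(x − (−1)) is tangent when its distance from (3, 1) is 2√10:
[m·(4) − (8)]² = 40(m² + 1)
3m² + 8m − 3 = 0, so m = −3 or m = 1/3.
Through (−1, −7) these give 3x + y = −10 and x − 3y = 20.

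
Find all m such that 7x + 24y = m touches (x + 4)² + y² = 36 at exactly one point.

The line touches the circle iff its distance from (−4, 0) is 6:
|7·(−4) + 24·0 − m| / √625 = 6
|m − (−28)| = 6·25, so m = 122 or m = −178.

m = −178 or m = 122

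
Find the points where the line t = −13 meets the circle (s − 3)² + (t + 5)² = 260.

(−11, −13) and (17, −13)

Substitute t = −13:
s² − 6s − 187 = 0
s = 17 or s = −11, giving (17, −13) and (−11, −13).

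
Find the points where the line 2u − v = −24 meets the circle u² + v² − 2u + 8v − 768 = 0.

Substitute v = 2u + 24:
5u² + 110u = 0  ⟹  u² + 22u = 0
u = 0 or u = −22, giving (0, 24) and (−22, −20).

(−22, −20) and (0, 24)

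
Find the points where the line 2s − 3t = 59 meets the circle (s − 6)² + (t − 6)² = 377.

From the line, t = (−59 + 2s)/3. Substituting:
13s² − 416s + 2860 = 0  ⟹  s² − 32s + 220 = 0
s = 22 or s = 10, giving (22, −5) and (10, −13).

(10, −13) and (22, −5)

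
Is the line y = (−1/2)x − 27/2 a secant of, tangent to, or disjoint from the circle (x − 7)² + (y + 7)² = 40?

Centre (7, −7), r² = 40. Distance² from centre to line = (20)²/5 = 80.
Since d² > r², the line lies outside the circle.

disjoint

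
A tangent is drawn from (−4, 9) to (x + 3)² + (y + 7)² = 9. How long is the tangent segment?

Centre (−3, −7), r² = 9. |PO|² = (−1)² + (16)² = 257.
By the tangent–radius right angle, tangent length = √(|PO|² − r²) = √248 = 2√62.

2√62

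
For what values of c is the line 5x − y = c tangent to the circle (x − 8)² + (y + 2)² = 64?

c = 42 ± 8√26

The line touches the circle iff its distance from (8, −2) is 8:
|5·8 − 1·(−2) − c| / √26 = 8
|c − (42)| = 8√26.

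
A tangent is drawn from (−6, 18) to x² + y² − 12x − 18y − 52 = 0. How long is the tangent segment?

2√14

The centre is (6, 9) and r = 13. The square of the distance from P to the centre is 144 + 81 = 225.
The tangent meets the radius at right angles, so tangent² = |PO|² − r² = 225 − 169 = 56.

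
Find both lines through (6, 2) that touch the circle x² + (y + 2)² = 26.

5x − y = 28 and x + 5y = 16

Let a tangent through (6, 2) have slope m. Its distance from (0, −2) must equal √26:
(−6m − (−4))² = 26(m² + 1)
5m² − 24m − 5 = 0, so m = 5 or m = −1/5.
With m = 5: 5x − y = 28. With m = −1/5: x + 5y = 16.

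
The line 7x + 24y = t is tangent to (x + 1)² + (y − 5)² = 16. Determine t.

t = 13 or t = 213

The line touches the circle iff its distance from (−1, 5) is 4:
|7·(−1) + 24·5 − t| / √625 = 4
|t − (113)| = 4·25, so t = 213 or t = 13.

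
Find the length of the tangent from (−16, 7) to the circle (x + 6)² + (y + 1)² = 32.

2√33

With centre O = (−6, −1), |OP|² = 164 and r² = 32.
The tangent meets the radius at right angles, so tangent² = |PO|² − r² = 164 − 32 = 132.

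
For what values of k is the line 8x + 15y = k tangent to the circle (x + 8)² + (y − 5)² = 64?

For a tangent, require d(centre, line) = r = 8.
|8·(−8) + 15·5 − k| / √289 = 8
|k − (11)| = 8·17, so k = 147 or k = −125.

k = −125 or k = 147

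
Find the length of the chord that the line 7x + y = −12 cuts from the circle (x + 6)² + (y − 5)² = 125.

From the line, y = −7x − 12. Substituting:
50x² + 250x + 200 = 0  ⟹  x² + 5x + 4 = 0
x = −1 or x = −4, giving (−1, −5) and (−4, 16).
|(−1, −5) − (−4, 16)| = √((3)² + (−21)²) = 15√2.

15√2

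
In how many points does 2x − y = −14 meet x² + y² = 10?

Centre (0, 0), r² = 10. Distance² from centre to line = (14)²/5 = 196/5.
Since d² > r², the line lies outside the circle.

0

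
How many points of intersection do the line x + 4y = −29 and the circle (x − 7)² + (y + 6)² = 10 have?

2

Substituting the line into the circle gives 17x² − 214x + 649 = 0.
Δ = 45796 − 44132 = 1664.
Two real roots: the line is a secant.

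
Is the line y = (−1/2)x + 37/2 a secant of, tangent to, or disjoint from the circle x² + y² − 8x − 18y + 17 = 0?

Substituting the line into the circle gives 5x² − 70x + 105 = 0.
Discriminant = (−70)² − 4·5·(105) = 2800 > 0.
Two real roots: the line is a secant.

secant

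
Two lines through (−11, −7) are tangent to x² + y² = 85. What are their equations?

Write the tangent as mx − y + (−7 − m·(−11)) = 0 and set its distance from the centre to √85:
[m·(11) − (7)]² = 85(m² + 1)
18m² − 77m − 18 = 0, so m = −2/9 or m = 9/2.
With m = −2/9: 2x + 9y = −85. With m = 9/2: 9x − 2y = −85.

2x + 9y = −85 and 9x − 2y = −85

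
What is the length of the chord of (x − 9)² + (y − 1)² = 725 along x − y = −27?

15√2

Express y = x + 27 and substitute into the circle:
2x² + 34x + 32 = 0  ⟹  x² + 17x + 16 = 0
x = −1 or x = −16, giving (−1, 26) and (−16, 11).
|(−1, 26) − (−16, 11)| = √((15)² + (15)²) = 15√2.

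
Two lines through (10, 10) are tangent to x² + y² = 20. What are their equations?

x − 2y = −10 and 2x − y = 10

A line y − (10) = m(x − (10)) is tangent when its distance from (0, 0) is 2√5:
(−10m − (−10))² = 20(m² + 1)
2m² − 5m + 2 = 0, so m = 1/2 or m = 2.
With m = 1/2: x − 2y = −10. With m = 2: 2x − y = 10.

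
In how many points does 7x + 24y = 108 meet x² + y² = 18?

0

Centre (0, 0), r² = 18. Distance² from centre to line = (−108)²/625 = 11664/625.
Since d² > r², the line lies outside the circle.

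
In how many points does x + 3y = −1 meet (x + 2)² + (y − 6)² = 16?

d² = (1·(−2) + 3·6 − (−1))²/10 = 289/10; r² = 16.
Since d² > r², the line lies outside the circle.

0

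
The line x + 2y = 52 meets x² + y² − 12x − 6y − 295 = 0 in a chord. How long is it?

4√5

Express y = (52 − x)/2 and substitute into the circle:
5x² − 140x + 900 = 0  ⟹  x² − 28x + 180 = 0
x = 18 or x = 10, giving (18, 17) and (10, 21).
|(18, 17) − (10, 21)| = √((8)² + (−4)²) = 4√5.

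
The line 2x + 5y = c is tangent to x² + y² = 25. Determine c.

c = ±5√29

The line touches the circle iff its distance from (0, 0) is 5:
|2·0 + 5·0 − c| / √29 = 5
|c| = 5√29.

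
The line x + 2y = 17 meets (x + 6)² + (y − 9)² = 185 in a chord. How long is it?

Substitute y = (17 − x)/2:
5x² + 50x − 595 = 0  ⟹  x² + 10x − 119 = 0
x = 7 or x = −17, giving (7, 5) and (−17, 17).
Chord length = distance between (7, 5) and (−17, 17) = √720 = 12√5.

12√5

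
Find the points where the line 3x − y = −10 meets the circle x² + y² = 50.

Substitute y = 3x + 10:
10x² + 60x + 50 = 0  ⟹  x² + 6x + 5 = 0
x = −1 or x = −5, giving (−1, 7) and (−5, −5).

(−5, −5) and (−1, 7)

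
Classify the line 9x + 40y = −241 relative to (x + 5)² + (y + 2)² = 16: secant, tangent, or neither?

secant

Centre (−5, −2), r² = 16. Distance² from centre to line = (116)²/1681 = 13456/1681.
Since d² < r², the line cuts the circle twice.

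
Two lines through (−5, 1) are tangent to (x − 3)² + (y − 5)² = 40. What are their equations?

3x − y = −16 and x + 3y = −2

Write the tangent as mx − y + (1 − m·(−5)) = 0 and set its distance from the centre to 2√10:
[m·(8) − (4)]² = 40(m² + 1)
3m² − 8m − 3 = 0, so m = 3 or m = −1/3.
With m = 3: 3x − y = −16. With m = −1/3: x + 3y = −2.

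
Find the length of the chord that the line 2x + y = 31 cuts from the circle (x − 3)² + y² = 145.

From the line, y = −2x + 31. Substituting:
5x² − 130x + 825 = 0  ⟹  x² − 26x + 165 = 0
x = 15 or x = 11, giving (15, 1) and (11, 9).
Chord length = distance between (15, 1) and (11, 9) = √80 = 4√5.

4√5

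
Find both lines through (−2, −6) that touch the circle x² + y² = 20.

Write the tangent as mx − y + (−6 − m·(−2)) = 0 and set its distance from the centre to 2√5:
(2m − (6))² = 20(m² + 1)
2m² + 3m − 2 = 0, so m = −2 or m = 1/2.
Through (−2, −6) these give 2x + y = −10 and x − 2y = 10.

2x + y = −10 and x − 2y = 10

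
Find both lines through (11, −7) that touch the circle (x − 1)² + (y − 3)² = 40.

Let a tangent through (11, −7) have slope m. Its distance from (1, 3) must equal 2√10:
[m·(−10) − (10)]² = 40(m² + 1)
3m² + 10m + 3 = 0, so m = −1/3 or m = −3.
Through (11, −7) these give x + 3y = −10 and 3x + y = 26.

x + 3y = −10 and 3x + y = 26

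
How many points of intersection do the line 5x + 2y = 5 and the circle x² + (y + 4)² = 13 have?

Substituting the line into the circle gives 29x² − 130x + 117 = 0.
Discriminant = (−130)² − 4·29·(117) = 3328 > 0.
Two real roots: the line is a secant.

2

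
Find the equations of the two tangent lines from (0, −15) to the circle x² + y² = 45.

A line y − (−15) = m(x − (0)) is tangent when its distance from (0, 0) is 3√5:
[m·(0) − (15)]² = 45(m² + 1)
m² − 4 = 0, so m = 2 or m = −2.
With m = 2: 2x − y = 15. With m = −2: 2x + y = −15.

2x − y = 15 and 2x + y = −15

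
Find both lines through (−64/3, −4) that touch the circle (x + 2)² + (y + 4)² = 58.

A line y − (−4) = m(x − (−64/3)) is tangent when its distance from (−2, −4) is √58:
(58/3m − (0))² = 58(m² + 1)
49m² − 9 = 0, so m = 3/7 or m = −3/7.
With m = 3/7: 3x − 7y = −36. With m = −3/7: 3x + 7y = −92.

3x − 7y = −36 and 3x + 7y = −92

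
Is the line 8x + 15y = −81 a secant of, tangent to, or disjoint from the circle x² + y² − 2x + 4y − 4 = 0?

Substituting the line into the circle gives 289x² + 366x + 801 = 0.
Δ = 133956 − 925956 = −792000.
No real roots: the line does not meet the circle.

disjoint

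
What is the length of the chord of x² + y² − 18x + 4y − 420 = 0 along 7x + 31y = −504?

√1010

Substitute y = (−504 − 7x)/31:
1010x² − 11110x − 212100 = 0  ⟹  x² − 11x − 210 = 0
x = 21 or x = −10, giving (21, −21) and (−10, −14).
|(21, −21) − (−10, −14)| = √((31)² + (−7)²) = √1010.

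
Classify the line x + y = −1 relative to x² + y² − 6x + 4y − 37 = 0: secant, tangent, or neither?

Centre (3, −2), r² = 50. Distance² from centre to line = (2)²/2 = 2.
Since d² < r², the line cuts the circle twice.

secant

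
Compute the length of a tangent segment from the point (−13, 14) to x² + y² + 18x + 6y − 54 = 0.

The centre is (−9, −3) and r = 12. The square of the distance from P to the centre is 16 + 289 = 305.
By the tangent–radius right angle, tangent length = √(|PO|² − r²) = √161.

√161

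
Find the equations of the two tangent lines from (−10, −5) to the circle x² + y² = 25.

Let a tangent through (−10, −5) have slope m. Its distance from (0, 0) must equal 5:
[m·(10) − (5)]² = 25(m² + 1)
3m² − 4m = 0, so m = 0 or m = 4/3.
Through (−10, −5) these give y = −5 and 4x − 3y = −25.

y = −5 and 4x − 3y = −25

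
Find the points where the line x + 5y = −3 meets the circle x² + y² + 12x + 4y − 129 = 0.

From the line, y = (−3 − x)/5. Substituting:
26x² + 286x − 3276 = 0  ⟹  x² + 11x − 126 = 0
x = 7 or x = −18, giving (7, −2) and (−18, 3).

(−18, 3) and (7, −2)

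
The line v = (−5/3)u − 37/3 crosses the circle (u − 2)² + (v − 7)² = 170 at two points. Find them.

Substitute v = (−37 − 5u)/3:
34u² + 544u + 1870 = 0  ⟹  u² + 16u + 55 = 0
u = −5 or u = −11, giving (−5, −4) and (−11, 6).

(−11, 6) and (−5, −4)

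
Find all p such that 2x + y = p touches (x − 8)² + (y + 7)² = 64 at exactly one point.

p = 9 ± 8√5

The line touches the circle iff its distance from (8, −7) is 8:
|2·8 + 1·(−7) − p| / √5 = 8
|p − (9)| = 8√5.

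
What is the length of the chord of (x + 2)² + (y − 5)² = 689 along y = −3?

Express y = −3 and substitute into the circle:
x² + 4x − 621 = 0
x = 23 or x = −27, giving (23, −3) and (−27, −3).
|(23, −3) − (−27, −3)| = √((50)² + (0)²) = 50.

50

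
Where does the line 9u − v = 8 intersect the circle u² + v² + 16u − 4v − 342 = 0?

(−1, −17) and (3, 19)

From the line, v = 9u − 8. Substituting:
82u² − 164u − 246 = 0  ⟹  u² − 2u − 3 = 0
u = 3 or u = −1, giving (3, 19) and (−1, −17).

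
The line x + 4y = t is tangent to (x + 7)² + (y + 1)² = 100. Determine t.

For a tangent, require d(centre, line) = r = 10.
|1·(−7) + 4·(−1) − t| / √17 = 10
|t − (−11)| = 10√17.

t = −11 ± 10√17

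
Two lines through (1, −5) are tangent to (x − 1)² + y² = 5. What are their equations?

Write the tangent as mx − y + (−5 − m·(1)) = 0 and set its distance from the centre to √5:
(0m − (5))² = 5(m² + 1)
m² − 4 = 0, so m = −2 or m = 2.
With m = −2: 2x + y = −3. With m = 2: 2x − y = 7.

2x + y = −3 and 2x − y = 7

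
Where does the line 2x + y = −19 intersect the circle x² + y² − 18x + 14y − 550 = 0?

(−13, 7) and (7, −33)

Substitute y = −2x − 19:
5x² + 30x − 455 = 0  ⟹  x² + 6x − 91 = 0
x = 7 or x = −13, giving (7, −33) and (−13, 7).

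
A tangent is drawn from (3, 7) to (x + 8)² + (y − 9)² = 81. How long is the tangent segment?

2√11

Centre (−8, 9), r² = 81. |PO|² = (11)² + (−2)² = 125.
The tangent meets the radius at right angles, so tangent² = |PO|² − r² = 125 − 81 = 44.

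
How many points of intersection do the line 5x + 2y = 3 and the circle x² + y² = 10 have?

Substituting the line into the circle gives 29x² − 30x − 31 = 0.
Discriminant = (−30)² − 4·29·(−31) = 4496 > 0.
Two real roots: the line is a secant.

2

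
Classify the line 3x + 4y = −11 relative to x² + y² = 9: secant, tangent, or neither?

Substituting the line into the circle gives 25x² + 66x − 23 = 0.
Discriminant = (66)² − 4·25·(−23) = 6656 > 0.
Two real roots: the line is a secant.

secant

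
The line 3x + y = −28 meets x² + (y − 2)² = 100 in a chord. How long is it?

From the line, y = −3x − 28. Substituting:
10x² + 180x + 800 = 0  ⟹  x² + 18x + 80 = 0
x = −8 or x = −10, giving (−8, −4) and (−10, 2).
|(−8, −4) − (−10, 2)| = √((2)² + (−6)²) = 2√10.

2√10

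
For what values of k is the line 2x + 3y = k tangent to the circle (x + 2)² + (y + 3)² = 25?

Tangency holds when the distance from the centre (−2, −3) to the line equals the radius 5:
|2·(−2) + 3·(−3) − k| / √13 = 5
|k − (−13)| = 5√13.

k = −13 ± 5√13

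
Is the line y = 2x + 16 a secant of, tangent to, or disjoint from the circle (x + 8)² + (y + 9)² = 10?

disjoint

Centre (−8, −9), r² = 10. Distance² from centre to line = (9)²/5 = 81/5.
Since d² > r², the line lies outside the circle.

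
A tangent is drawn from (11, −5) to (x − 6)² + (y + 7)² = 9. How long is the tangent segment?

2√5

With centre O = (6, −7), |OP|² = 29 and r² = 9.
Power of the point: PT² = |PO|² − r² = 20, so PT = 2√5.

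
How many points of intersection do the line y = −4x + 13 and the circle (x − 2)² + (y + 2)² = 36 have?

2

Centre (2, −2), r² = 36. Distance² from centre to line = (−7)²/17 = 49/17.
Since d² < r², the line cuts the circle twice.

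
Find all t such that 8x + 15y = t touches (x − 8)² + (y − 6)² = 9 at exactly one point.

Tangency holds when the distance from the centre (8, 6) to the line equals the radius 3:
|8·8 + 15·6 − t| / √289 = 3
|t − (154)| = 3·17, so t = 205 or t = 103.

t = 103 or t = 205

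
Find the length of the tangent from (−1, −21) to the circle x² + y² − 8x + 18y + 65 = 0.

√137

Centre (4, −9), r² = 32. |PO|² = (−5)² + (−12)² = 169.
By the tangent–radius right angle, tangent length = √(|PO|² − r²) = √137.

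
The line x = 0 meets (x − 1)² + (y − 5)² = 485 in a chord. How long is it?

44

The line gives x = 0. Substituting into the circle:
y² − 10y − 459 = 0
y = 27 or y = −17, giving (0, 27) and (0, −17).
Chord length = distance between (0, 27) and (0, −17) = √1936 = 44.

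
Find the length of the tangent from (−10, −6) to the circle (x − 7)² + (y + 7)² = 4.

√286

The centre is (7, −7) and r = 2. The square of the distance from P to the centre is 289 + 1 = 290.
The tangent meets the radius at right angles, so tangent² = |PO|² − r² = 290 − 4 = 286.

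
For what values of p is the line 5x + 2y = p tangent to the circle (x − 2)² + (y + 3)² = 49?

p = 4 ± 7√29

The line touches the circle iff its distance from (2, −3) is 7:
|5·2 + 2·(−3) − p| / √29 = 7
|p − (4)| = 7√29.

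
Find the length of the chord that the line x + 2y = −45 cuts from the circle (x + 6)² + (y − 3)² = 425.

4√5

Express y = (−45 − x)/2 and substitute into the circle:
5x² + 150x + 1045 = 0  ⟹  x² + 30x + 209 = 0
x = −11 or x = −19, giving (−11, −17) and (−19, −13).
|(−11, −17) − (−19, −13)| = √((8)² + (−4)²) = 4√5.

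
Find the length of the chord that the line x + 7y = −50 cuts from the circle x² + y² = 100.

10√2

Centre (0, 0), r² = 100. Perpendicular distance d from centre to line = |50| / √50 = 50/√50.
Half the chord is √(r² − d²) = √(50), so the full chord is 10√2.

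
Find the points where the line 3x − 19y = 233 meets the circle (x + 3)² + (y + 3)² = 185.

(−11, −14) and (8, −11)

From the line, y = (−233 + 3x)/19. Substituting:
370x² + 1110x − 32560 = 0  ⟹  x² + 3x − 88 = 0
x = 8 or x = −11, giving (8, −11) and (−11, −14).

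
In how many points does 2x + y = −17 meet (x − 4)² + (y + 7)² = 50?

0

Substituting the line into the circle gives 5x² + 32x + 66 = 0.
Δ = 1024 − 1320 = −296.
No real roots: the line does not meet the circle.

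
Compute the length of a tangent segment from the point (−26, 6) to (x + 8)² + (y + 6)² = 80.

2√97

Centre (−8, −6), r² = 80. |PO|² = (−18)² + (12)² = 468.
By the tangent–radius right angle, tangent length = √(|PO|² − r²) = √388 = 2√97.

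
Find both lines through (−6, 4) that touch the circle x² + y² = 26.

5x + y = −26 and x − 5y = −26

Let a tangent through (−6, 4) have slope m. Its distance from (0, 0) must equal √26:
[m·(6) − (−4)]² = 26(m² + 1)
5m² + 24m − 5 = 0, so m = −5 or m = 1/5.
Through (−6, 4) these give 5x + y = −26 and x − 5y = −26.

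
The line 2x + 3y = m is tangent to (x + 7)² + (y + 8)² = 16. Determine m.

m = −38 ± 4√13

The line touches the circle iff its distance from (−7, −8) is 4:
|2·(−7) + 3·(−8) − m| / √13 = 4
|m − (−38)| = 4√13.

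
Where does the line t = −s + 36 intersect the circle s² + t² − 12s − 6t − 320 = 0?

From the line, t = −s + 36. Substituting:
2s² − 78s + 760 = 0  ⟹  s² − 39s + 380 = 0
s = 20 or s = 19, giving (20, 16) and (19, 17).

(19, 17) and (20, 16)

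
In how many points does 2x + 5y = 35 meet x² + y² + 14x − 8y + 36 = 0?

1

Centre (−7, 4), r² = 29. Distance² from centre to line = (−29)²/29 = 29.
Since d² = r², the line is tangent.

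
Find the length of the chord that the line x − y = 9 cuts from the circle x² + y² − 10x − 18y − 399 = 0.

Substitute y = x − 9:
2x² − 46x − 156 = 0  ⟹  x² − 23x − 78 = 0
x = 26 or x = −3, giving (26, 17) and (−3, −12).
Chord length = distance between (26, 17) and (−3, −12) = √1682 = 29√2.

29√2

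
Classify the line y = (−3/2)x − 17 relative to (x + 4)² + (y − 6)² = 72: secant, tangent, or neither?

neither

Centre (−4, 6), r² = 72. Distance² from centre to line = (34)²/13 = 1156/13.
Since d² > r², the line lies outside the circle.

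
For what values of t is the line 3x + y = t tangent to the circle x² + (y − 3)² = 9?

t = 3 ± 3√10

For a tangent, require d(centre, line) = r = 3.
|3·0 + 1·3 − t| / √10 = 3
|t − (3)| = 3√10.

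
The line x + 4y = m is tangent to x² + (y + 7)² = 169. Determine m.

For a tangent, require d(centre, line) = r = 13.
|1·0 + 4·(−7) − m| / √17 = 13
|m − (−28)| = 13√17.

m = −28 ± 13√17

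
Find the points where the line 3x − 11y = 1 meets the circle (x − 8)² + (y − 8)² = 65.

(4, 1) and (15, 4)

Substitute y = (−1 + 3x)/11:
130x² − 2470x + 7800 = 0  ⟹  x² − 19x + 60 = 0
x = 15 or x = 4, giving (15, 4) and (4, 1).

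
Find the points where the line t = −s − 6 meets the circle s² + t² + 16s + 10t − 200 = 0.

(−16, 10) and (7, −13)

Express t = −s − 6 and substitute into the circle:
2s² + 18s − 224 = 0  ⟹  s² + 9s − 112 = 0
s = 7 or s = −16, giving (7, −13) and (−16, 10).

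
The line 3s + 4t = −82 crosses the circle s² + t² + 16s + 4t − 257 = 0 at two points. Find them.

(−26, −1) and (−2, −19)

From the line, t = (−82 − 3s)/4. Substituting:
25s² + 700s + 1300 = 0  ⟹  s² + 28s + 52 = 0
s = −2 or s = −26, giving (−2, −19) and (−26, −1).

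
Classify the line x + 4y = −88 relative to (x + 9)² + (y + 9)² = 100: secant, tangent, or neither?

Substituting the line into the circle gives 17x² + 392x + 2400 = 0.
Discriminant = (392)² − 4·17·(2400) = −9536 < 0.
No real roots: the line does not meet the circle.

neither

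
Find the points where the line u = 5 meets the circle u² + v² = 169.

(5, −12) and (5, 12)

The line gives u = 5. Substituting into the circle:
v² − 144 = 0
v = 12 or v = −12, giving (5, 12) and (5, −12).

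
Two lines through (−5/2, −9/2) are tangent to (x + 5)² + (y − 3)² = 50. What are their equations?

Let a tangent through (−5/2, −9/2) have slope m. Its distance from (−5, 3) must equal 5√2:
[m·(−5/2) − (15/2)]² = 50(m² + 1)
7m² − 6m − 1 = 0, so m = −1/7 or m = 1.
With m = −1/7: x + 7y = −34. With m = 1: x − y = 2.

x + 7y = −34 and x − y = 2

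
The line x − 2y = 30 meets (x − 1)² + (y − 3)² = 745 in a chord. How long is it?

20√5

The distance from (1, 3) to the line is 35/√5, and r² = 745.
Chord = 2√(r² − d²) = 2·√(500) = 20√5.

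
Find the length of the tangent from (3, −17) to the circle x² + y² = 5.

With centre O = (0, 0), |OP|² = 298 and r² = 5.
The tangent meets the radius at right angles, so tangent² = |PO|² − r² = 298 − 5 = 293.

√293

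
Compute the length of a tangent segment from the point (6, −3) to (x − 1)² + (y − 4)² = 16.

With centre O = (1, 4), |OP|² = 74 and r² = 16.
The tangent meets the radius at right angles, so tangent² = |PO|² − r² = 74 − 16 = 58.

√58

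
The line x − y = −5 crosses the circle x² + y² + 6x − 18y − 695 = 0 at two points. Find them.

(−19, −14) and (20, 25)

From the line, y = x + 5. Substituting:
2x² − 2x − 760 = 0  ⟹  x² − x − 380 = 0
x = 20 or x = −19, giving (20, 25) and (−19, −14).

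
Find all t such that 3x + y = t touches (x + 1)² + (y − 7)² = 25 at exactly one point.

The line touches the circle iff its distance from (−1, 7) is 5:
|3·(−1) + 1·7 − t| / √10 = 5
|t − (4)| = 5√10.

t = 4 ± 5√10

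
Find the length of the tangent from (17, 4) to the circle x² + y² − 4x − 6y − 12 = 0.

√201

Centre (2, 3), r² = 25. |PO|² = (15)² + (1)² = 226.
Power of the point: PT² = |PO|² − r² = 201, so PT = √201.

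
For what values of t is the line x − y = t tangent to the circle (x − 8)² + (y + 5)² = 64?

The line touches the circle iff its distance from (8, −5) is 8:
|1·8 − 1·(−5) − t| / √2 = 8
|t − (13)| = 8√2.

t = 13 ± 8√2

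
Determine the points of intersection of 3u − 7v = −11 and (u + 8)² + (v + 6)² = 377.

(−27, −10) and (8, 5)

From the line, v = (11 + 3u)/7. Substituting:
58u² + 1102u − 12528 = 0  ⟹  u² + 19u − 216 = 0
u = 8 or u = −27, giving (8, 5) and (−27, −10).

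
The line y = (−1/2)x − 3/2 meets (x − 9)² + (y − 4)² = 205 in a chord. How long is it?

10√5

Substitute y = (−3 − x)/2:
5x² − 50x − 375 = 0  ⟹  x² − 10x − 75 = 0
x = 15 or x = −5, giving (15, −9) and (−5, 1).
Chord length = distance between (15, −9) and (−5, 1) = √500 = 10√5.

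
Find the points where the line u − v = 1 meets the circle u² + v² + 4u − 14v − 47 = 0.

From the line, v = u − 1. Substituting:
2u² − 12u − 32 = 0  ⟹  u² − 6u − 16 = 0
u = 8 or u = −2, giving (8, 7) and (−2, −3).

(−2, −3) and (8, 7)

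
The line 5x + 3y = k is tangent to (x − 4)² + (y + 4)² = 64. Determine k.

The line touches the circle iff its distance from (4, −4) is 8:
|5·4 + 3·(−4) − k| / √34 = 8
|k − (8)| = 8√34.

k = 8 ± 8√34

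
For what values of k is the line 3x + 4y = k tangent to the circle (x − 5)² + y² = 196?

For a tangent, require d(centre, line) = r = 14.
|3·5 + 4·0 − k| / √25 = 14
|k − (15)| = 14·5, so k = 85 or k = −55.

k = −55 or k = 85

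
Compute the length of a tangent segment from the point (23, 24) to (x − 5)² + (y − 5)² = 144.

The centre is (5, 5) and r = 12. The square of the distance from P to the centre is 324 + 361 = 685.
Power of the point: PT² = |PO|² − r² = 541, so PT = √541.

√541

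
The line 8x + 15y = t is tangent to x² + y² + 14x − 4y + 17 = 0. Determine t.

t = −128 or t = 76

Tangency holds when the distance from the centre (−7, 2) to the line equals the radius 6:
|8·(−7) + 15·2 − t| / √289 = 6
|t − (−26)| = 6·17, so t = 76 or t = −128.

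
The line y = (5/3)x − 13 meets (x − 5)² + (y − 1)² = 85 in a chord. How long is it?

3√34

The distance from (5, 1) to the line is 17/√34, and r² = 85.
Half the chord is √(r² − d²) = √(153/2), so the full chord is 3√34.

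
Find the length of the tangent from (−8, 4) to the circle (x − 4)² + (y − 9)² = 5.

The centre is (4, 9) and r = √5. The square of the distance from P to the centre is 144 + 25 = 169.
By the tangent–radius right angle, tangent length = √(|PO|² − r²) = √164 = 2√41.

2√41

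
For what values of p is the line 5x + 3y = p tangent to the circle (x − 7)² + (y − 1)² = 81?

The line touches the circle iff its distance from (7, 1) is 9:
|5·7 + 3·1 − p| / √34 = 9
|p − (38)| = 9√34.

p = 38 ± 9√34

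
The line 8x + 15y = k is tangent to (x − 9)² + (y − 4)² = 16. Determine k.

k = 64 or k = 200

Tangency holds when the distance from the centre (9, 4) to the line equals the radius 4:
|8·9 + 15·4 − k| / √289 = 4
|k − (132)| = 4·17, so k = 200 or k = 64.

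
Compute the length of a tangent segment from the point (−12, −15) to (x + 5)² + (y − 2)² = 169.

The centre is (−5, 2) and r = 13. The square of the distance from P to the centre is 49 + 289 = 338.
The tangent meets the radius at right angles, so tangent² = |PO|² − r² = 338 − 169 = 169.

13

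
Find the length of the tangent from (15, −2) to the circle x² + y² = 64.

√165

With centre O = (0, 0), |OP|² = 229 and r² = 64.
The tangent meets the radius at right angles, so tangent² = |PO|² − r² = 229 − 64 = 165.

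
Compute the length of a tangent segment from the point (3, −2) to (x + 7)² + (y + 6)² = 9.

√107

The centre is (−7, −6) and r = 3. The square of the distance from P to the centre is 100 + 16 = 116.
Power of the point: PT² = |PO|² − r² = 107, so PT = √107.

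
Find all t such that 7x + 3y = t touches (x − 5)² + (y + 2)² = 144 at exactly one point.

t = 29 ± 12√58

The line touches the circle iff its distance from (5, −2) is 12:
|7·5 + 3·(−2) − t| / √58 = 12
|t − (29)| = 12√58.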